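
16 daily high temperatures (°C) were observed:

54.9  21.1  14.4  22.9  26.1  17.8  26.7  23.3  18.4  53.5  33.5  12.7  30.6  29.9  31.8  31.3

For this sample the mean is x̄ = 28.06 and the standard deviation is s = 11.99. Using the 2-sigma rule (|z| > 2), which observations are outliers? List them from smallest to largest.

53.5, 54.9

Cutoffs at x̄ ± 2s: 28.06 ± 2·11.99 = [4.08, 52.04].
53.5: z = 2.12, |z| > 2 → outlier.
54.9: z = 2.24, |z| > 2 → outlier.
Every other value lies within [4.08, 52.04].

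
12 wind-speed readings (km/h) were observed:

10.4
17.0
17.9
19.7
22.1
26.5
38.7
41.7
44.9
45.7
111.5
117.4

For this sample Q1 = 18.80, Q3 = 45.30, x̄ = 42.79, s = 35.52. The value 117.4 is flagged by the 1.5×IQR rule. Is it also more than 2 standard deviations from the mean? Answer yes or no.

z = (117.4 − 42.79) / 35.52 = 2.10.
|z| = 2.10 > 2.

yes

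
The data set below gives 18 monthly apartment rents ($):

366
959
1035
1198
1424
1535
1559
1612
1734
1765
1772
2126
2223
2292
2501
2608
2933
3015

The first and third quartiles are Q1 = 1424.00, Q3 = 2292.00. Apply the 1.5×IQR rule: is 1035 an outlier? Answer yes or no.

IQR = Q3 − Q1 = 2292.00 − 1424.00 = 868.00.
Lower fence = Q1 − 1.5·IQR = 1424.00 − 1302.00 = 122.00.
Upper fence = Q3 + 1.5·IQR = 2292.00 + 1302.00 = 3594.00.
1035 lies within [122.00, 3594.00].

no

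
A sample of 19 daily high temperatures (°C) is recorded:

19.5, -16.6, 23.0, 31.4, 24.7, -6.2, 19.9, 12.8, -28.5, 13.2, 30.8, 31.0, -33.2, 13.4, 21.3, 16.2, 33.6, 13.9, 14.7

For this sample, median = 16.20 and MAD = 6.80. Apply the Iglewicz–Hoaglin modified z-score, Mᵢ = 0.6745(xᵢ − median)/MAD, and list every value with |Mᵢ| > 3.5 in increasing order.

-33.2, -28.5

|Mᵢ| > 3.5 ⇔ |xᵢ − 16.20| > 3.5·6.80/0.6745 = 35.29.
So outliers lie outside [-19.09, 51.49].
-33.2: M = -4.90 → outlier.
-28.5: M = -4.43 → outlier.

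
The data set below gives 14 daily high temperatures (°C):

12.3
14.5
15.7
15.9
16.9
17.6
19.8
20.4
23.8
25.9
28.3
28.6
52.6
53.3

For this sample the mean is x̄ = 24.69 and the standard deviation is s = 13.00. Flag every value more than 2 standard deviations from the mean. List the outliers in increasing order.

Cutoffs at x̄ ± 2s: 24.69 ± 2·13.00 = [-1.31, 50.69].
52.6: z = 2.15, |z| > 2 → outlier.
53.3: z = 2.20, |z| > 2 → outlier.
Every other value lies within [-1.31, 50.69].

52.6, 53.3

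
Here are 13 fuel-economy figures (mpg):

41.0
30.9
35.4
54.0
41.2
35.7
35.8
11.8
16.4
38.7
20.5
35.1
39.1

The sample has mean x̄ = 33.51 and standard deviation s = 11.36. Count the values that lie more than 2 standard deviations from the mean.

0

Cutoffs: x̄ ± 2s = [10.79, 56.23].
Every value lies within the cutoffs.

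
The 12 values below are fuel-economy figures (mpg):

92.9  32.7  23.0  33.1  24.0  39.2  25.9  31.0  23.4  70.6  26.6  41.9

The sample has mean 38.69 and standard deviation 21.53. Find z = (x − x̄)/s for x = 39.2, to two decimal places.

z = (39.2 − 38.69) / 21.53 = 0.02.

0.02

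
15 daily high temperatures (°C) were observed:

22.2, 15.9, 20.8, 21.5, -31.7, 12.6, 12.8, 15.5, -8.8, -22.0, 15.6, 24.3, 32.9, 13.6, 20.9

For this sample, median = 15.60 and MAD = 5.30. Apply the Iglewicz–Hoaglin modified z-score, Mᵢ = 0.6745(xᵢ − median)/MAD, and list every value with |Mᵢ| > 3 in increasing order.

|Mᵢ| > 3 ⇔ |xᵢ − 15.60| > 3·5.30/0.6745 = 23.57.
So outliers lie outside [-7.97, 39.17].
-31.7: M = -6.02 → outlier.
-22.0: M = -4.79 → outlier.
-8.8: M = -3.11 → outlier.

-31.7, -22.0, -8.8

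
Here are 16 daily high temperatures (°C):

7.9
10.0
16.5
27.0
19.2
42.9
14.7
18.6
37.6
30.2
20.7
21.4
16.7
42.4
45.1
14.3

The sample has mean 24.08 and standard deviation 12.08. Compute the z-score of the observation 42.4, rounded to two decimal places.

z = (42.4 − 24.08) / 12.08 = 1.52.

1.52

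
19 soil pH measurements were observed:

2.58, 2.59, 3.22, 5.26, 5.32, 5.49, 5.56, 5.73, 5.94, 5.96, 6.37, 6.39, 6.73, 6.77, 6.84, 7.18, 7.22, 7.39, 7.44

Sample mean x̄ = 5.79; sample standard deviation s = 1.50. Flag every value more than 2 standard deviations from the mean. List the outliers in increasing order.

Cutoffs at x̄ ± 2s: 5.79 ± 2·1.50 = [2.79, 8.79].
2.58: z = -2.14, |z| > 2 → outlier.
2.59: z = -2.13, |z| > 2 → outlier.
Every other value lies within [2.79, 8.79].

2.58, 2.59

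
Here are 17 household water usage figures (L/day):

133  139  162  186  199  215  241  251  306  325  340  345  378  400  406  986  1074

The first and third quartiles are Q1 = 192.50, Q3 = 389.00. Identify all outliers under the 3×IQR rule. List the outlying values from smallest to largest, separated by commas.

IQR = Q3 − Q1 = 389.00 − 192.50 = 196.50.
Lower fence = Q1 − 3·IQR = 192.50 − 589.50 = -397.00.
Upper fence = Q3 + 3·IQR = 389.00 + 589.50 = 978.50.
986 > 978.50 → outlier.
1074 > 978.50 → outlier.
All remaining values lie within [-397.00, 978.50].

986, 1074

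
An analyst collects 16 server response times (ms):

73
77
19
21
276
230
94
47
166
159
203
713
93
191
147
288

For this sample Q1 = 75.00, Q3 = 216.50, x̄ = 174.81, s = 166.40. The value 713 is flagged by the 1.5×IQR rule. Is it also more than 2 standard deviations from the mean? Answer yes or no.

yes

z = (713 − 174.81) / 166.40 = 3.23.
|z| = 3.23 > 2.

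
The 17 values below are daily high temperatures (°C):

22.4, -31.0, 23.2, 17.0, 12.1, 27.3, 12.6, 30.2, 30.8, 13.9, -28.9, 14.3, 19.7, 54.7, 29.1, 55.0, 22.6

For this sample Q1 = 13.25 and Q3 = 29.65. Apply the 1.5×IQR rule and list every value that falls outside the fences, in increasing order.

IQR = Q3 − Q1 = 29.65 − 13.25 = 16.40.
Lower fence = Q1 − 1.5·IQR = 13.25 − 24.60 = -11.35.
Upper fence = Q3 + 1.5·IQR = 29.65 + 24.60 = 54.25.
-31.0 < -11.35 → outlier.
-28.9 < -11.35 → outlier.
54.7 > 54.25 → outlier.
55.0 > 54.25 → outlier.
All remaining values lie within [-11.35, 54.25].

-31.0, -28.9, 54.7, 55.0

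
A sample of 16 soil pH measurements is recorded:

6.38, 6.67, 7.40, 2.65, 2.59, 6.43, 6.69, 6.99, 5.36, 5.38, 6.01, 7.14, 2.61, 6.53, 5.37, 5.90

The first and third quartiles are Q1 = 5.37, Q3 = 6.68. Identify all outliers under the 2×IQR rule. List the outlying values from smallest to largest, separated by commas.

IQR = Q3 − Q1 = 6.68 − 5.37 = 1.31.
Lower fence = Q1 − 2·IQR = 5.37 − 2.62 = 2.75.
Upper fence = Q3 + 2·IQR = 6.68 + 2.62 = 9.30.
2.59 < 2.75 → outlier.
2.61 < 2.75 → outlier.
2.65 < 2.75 → outlier.
All remaining values lie within [2.75, 9.30].

2.59, 2.61, 2.65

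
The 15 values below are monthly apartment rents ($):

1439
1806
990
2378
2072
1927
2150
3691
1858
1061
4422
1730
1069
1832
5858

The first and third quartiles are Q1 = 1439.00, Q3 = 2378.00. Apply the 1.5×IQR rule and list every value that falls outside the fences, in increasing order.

IQR = Q3 − Q1 = 2378.00 − 1439.00 = 939.00.
Lower fence = Q1 − 1.5·IQR = 1439.00 − 1408.50 = 30.50.
Upper fence = Q3 + 1.5·IQR = 2378.00 + 1408.50 = 3786.50.
4422 > 3786.50 → outlier.
5858 > 3786.50 → outlier.
All remaining values lie within [30.50, 3786.50].

4422, 5858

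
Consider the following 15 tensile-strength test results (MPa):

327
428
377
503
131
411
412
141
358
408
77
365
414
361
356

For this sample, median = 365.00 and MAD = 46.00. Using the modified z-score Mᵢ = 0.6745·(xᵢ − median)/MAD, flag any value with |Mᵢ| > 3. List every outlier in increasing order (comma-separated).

77, 131, 141

|Mᵢ| > 3 ⇔ |xᵢ − 365.00| > 3·46.00/0.6745 = 204.60.
So outliers lie outside [160.40, 569.60].
77: M = -4.22 → outlier.
131: M = -3.43 → outlier.
141: M = -3.28 → outlier.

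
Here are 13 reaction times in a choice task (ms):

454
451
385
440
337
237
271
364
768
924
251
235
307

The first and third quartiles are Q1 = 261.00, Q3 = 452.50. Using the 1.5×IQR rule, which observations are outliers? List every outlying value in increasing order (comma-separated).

IQR = Q3 − Q1 = 452.50 − 261.00 = 191.50.
Lower fence = Q1 − 1.5·IQR = 261.00 − 287.25 = -26.25.
Upper fence = Q3 + 1.5·IQR = 452.50 + 287.25 = 739.75.
768 > 739.75 → outlier.
924 > 739.75 → outlier.
All remaining values lie within [-26.25, 739.75].

768, 924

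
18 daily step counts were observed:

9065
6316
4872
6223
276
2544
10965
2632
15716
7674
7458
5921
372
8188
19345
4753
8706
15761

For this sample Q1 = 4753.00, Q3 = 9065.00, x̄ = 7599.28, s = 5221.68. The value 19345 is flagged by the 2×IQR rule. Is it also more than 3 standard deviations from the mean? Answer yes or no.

no

z = (19345 − 7599.28) / 5221.68 = 2.25.
|z| = 2.25 ≤ 3.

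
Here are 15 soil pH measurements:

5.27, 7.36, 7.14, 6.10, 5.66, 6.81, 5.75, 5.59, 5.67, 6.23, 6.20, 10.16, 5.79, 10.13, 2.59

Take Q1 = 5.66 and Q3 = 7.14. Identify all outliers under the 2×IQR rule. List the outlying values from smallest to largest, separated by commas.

IQR = Q3 − Q1 = 7.14 − 5.66 = 1.48.
Lower fence = Q1 − 2·IQR = 5.66 − 2.96 = 2.70.
Upper fence = Q3 + 2·IQR = 7.14 + 2.96 = 10.10.
2.59 < 2.70 → outlier.
10.13 > 10.10 → outlier.
10.16 > 10.10 → outlier.
All remaining values lie within [2.70, 10.10].

2.59, 10.13, 10.16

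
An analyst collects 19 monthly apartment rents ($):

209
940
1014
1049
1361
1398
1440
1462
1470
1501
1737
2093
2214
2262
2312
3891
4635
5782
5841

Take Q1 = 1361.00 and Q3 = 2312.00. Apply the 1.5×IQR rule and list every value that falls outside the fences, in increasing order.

3891, 4635, 5782, 5841

IQR = Q3 − Q1 = 2312.00 − 1361.00 = 951.00.
Lower fence = Q1 − 1.5·IQR = 1361.00 − 1426.50 = -65.50.
Upper fence = Q3 + 1.5·IQR = 2312.00 + 1426.50 = 3738.50.
3891 > 3738.50 → outlier.
4635 > 3738.50 → outlier.
5782 > 3738.50 → outlier.
5841 > 3738.50 → outlier.
All remaining values lie within [-65.50, 3738.50].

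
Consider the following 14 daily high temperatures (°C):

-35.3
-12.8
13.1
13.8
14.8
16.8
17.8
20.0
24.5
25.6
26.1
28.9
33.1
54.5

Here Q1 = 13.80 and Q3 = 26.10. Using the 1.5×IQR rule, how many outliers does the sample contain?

IQR = 12.30; fences at 13.80 − 18.45 = -4.65 and 26.10 + 18.45 = 44.55.
Outside the cutoffs: -35.3, -12.8, 54.5.

3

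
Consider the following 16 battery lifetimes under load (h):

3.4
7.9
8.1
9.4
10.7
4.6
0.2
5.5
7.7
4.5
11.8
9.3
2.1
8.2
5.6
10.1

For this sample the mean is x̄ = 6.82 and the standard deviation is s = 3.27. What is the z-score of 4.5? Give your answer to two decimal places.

-0.71

z = (4.5 − 6.82) / 3.27 = -0.71.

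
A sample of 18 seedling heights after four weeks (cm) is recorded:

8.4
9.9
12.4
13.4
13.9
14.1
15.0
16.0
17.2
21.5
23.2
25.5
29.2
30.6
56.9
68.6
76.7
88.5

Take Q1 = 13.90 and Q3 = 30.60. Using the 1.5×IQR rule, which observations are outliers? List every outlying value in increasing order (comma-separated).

IQR = Q3 − Q1 = 30.60 − 13.90 = 16.70.
Lower fence = Q1 − 1.5·IQR = 13.90 − 25.05 = -11.15.
Upper fence = Q3 + 1.5·IQR = 30.60 + 25.05 = 55.65.
56.9 > 55.65 → outlier.
68.6 > 55.65 → outlier.
76.7 > 55.65 → outlier.
88.5 > 55.65 → outlier.
All remaining values lie within [-11.15, 55.65].

56.9, 68.6, 76.7, 88.5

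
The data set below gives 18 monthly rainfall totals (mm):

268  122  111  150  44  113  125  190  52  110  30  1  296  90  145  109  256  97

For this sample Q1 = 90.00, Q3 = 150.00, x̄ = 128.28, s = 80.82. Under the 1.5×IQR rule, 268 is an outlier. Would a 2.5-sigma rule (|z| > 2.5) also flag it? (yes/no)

z = (268 − 128.28) / 80.82 = 1.73.
|z| = 1.73 ≤ 2.5.

no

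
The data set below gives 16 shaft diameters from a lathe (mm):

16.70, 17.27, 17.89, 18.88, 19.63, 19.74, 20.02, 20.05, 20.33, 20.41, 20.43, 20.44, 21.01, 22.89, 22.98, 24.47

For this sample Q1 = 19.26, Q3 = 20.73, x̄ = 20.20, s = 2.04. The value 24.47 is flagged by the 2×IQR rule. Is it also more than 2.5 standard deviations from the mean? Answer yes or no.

z = (24.47 − 20.20) / 2.04 = 2.09.
|z| = 2.09 ≤ 2.5.

no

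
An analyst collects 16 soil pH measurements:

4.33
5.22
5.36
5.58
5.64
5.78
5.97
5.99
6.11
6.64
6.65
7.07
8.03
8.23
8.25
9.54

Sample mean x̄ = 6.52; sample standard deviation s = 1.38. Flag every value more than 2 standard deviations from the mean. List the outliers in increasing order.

Cutoffs at x̄ ± 2s: 6.52 ± 2·1.38 = [3.76, 9.28].
9.54: z = 2.19, |z| > 2 → outlier.
Every other value lies within [3.76, 9.28].

9.54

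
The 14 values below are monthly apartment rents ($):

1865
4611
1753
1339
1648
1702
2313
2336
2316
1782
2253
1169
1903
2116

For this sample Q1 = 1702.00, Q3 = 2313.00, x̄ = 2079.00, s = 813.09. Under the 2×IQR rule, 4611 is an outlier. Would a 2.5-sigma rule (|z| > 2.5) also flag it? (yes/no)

yes

z = (4611 − 2079.00) / 813.09 = 3.11.
|z| = 3.11 > 2.5.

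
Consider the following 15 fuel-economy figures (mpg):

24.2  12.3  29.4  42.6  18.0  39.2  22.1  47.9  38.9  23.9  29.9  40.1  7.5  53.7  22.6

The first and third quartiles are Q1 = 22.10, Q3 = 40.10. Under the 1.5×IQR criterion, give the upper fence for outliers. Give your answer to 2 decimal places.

IQR = Q3 − Q1 = 40.10 − 22.10 = 18.00.
Lower fence = Q1 − 1.5·IQR = 22.10 − 27.00 = -4.90.
Upper fence = Q3 + 1.5·IQR = 40.10 + 27.00 = 67.10.

67.10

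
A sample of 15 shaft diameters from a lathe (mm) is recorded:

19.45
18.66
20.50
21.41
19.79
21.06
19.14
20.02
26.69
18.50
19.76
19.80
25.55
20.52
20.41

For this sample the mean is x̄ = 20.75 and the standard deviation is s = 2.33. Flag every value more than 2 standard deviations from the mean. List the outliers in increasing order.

25.55, 26.69

Cutoffs at x̄ ± 2s: 20.75 ± 2·2.33 = [16.09, 25.41].
25.55: z = 2.06, |z| > 2 → outlier.
26.69: z = 2.55, |z| > 2 → outlier.
Every other value lies within [16.09, 25.41].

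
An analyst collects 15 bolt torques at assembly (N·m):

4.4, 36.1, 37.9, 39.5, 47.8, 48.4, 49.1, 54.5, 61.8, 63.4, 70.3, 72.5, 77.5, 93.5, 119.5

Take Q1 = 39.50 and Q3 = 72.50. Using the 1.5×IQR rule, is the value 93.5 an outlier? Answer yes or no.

no

IQR = Q3 − Q1 = 72.50 − 39.50 = 33.00.
Lower fence = Q1 − 1.5·IQR = 39.50 − 49.50 = -10.00.
Upper fence = Q3 + 1.5·IQR = 72.50 + 49.50 = 122.00.
93.5 lies within [-10.00, 122.00].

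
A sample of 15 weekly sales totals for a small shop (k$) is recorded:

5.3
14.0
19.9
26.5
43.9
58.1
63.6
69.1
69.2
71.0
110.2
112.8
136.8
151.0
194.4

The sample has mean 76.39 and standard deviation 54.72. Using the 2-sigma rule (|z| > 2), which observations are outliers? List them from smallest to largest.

Cutoffs at x̄ ± 2s: 76.39 ± 2·54.72 = [-33.05, 185.83].
194.4: z = 2.16, |z| > 2 → outlier.
Every other value lies within [-33.05, 185.83].

194.4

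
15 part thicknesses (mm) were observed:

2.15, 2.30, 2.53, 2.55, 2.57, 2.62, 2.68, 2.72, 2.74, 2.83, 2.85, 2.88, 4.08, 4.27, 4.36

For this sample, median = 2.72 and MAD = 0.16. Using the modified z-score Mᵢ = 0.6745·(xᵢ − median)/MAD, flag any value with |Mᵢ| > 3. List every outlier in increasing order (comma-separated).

4.08, 4.27, 4.36

|Mᵢ| > 3 ⇔ |xᵢ − 2.72| > 3·0.16/0.6745 = 0.71.
So outliers lie outside [2.01, 3.43].
4.08: M = 5.73 → outlier.
4.27: M = 6.53 → outlier.
4.36: M = 6.91 → outlier.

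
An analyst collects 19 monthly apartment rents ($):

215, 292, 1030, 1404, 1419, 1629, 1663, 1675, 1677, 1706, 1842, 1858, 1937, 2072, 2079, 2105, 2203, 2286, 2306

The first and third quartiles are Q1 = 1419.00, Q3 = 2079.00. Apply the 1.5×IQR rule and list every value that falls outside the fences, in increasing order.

215, 292

IQR = Q3 − Q1 = 2079.00 − 1419.00 = 660.00.
Lower fence = Q1 − 1.5·IQR = 1419.00 − 990.00 = 429.00.
Upper fence = Q3 + 1.5·IQR = 2079.00 + 990.00 = 3069.00.
215 < 429.00 → outlier.
292 < 429.00 → outlier.
All remaining values lie within [429.00, 3069.00].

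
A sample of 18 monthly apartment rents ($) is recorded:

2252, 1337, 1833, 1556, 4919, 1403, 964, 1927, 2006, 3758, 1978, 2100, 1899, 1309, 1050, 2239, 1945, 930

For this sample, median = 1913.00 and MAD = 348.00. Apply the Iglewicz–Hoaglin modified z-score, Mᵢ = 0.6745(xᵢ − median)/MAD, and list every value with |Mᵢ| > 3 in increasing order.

3758, 4919

|Mᵢ| > 3 ⇔ |xᵢ − 1913.00| > 3·348.00/0.6745 = 1547.81.
So outliers lie outside [365.19, 3460.81].
3758: M = 3.58 → outlier.
4919: M = 5.83 → outlier.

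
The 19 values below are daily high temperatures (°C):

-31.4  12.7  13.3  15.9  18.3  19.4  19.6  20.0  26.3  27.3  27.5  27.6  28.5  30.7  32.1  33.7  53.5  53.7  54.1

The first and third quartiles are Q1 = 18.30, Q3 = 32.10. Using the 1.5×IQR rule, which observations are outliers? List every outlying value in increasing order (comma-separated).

-31.4, 53.5, 53.7, 54.1

IQR = Q3 − Q1 = 32.10 − 18.30 = 13.80.
Lower fence = Q1 − 1.5·IQR = 18.30 − 20.70 = -2.40.
Upper fence = Q3 + 1.5·IQR = 32.10 + 20.70 = 52.80.
-31.4 < -2.40 → outlier.
53.5 > 52.80 → outlier.
53.7 > 52.80 → outlier.
54.1 > 52.80 → outlier.
All remaining values lie within [-2.40, 52.80].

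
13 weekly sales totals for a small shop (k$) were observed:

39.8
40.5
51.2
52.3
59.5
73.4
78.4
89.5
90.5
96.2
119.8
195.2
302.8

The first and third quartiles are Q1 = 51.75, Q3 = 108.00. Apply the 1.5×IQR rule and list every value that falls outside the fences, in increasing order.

195.2, 302.8

IQR = Q3 − Q1 = 108.00 − 51.75 = 56.25.
Lower fence = Q1 − 1.5·IQR = 51.75 − 84.375 = -32.625.
Upper fence = Q3 + 1.5·IQR = 108.00 + 84.375 = 192.375.
195.2 > 192.375 → outlier.
302.8 > 192.375 → outlier.
All remaining values lie within [-32.625, 192.375].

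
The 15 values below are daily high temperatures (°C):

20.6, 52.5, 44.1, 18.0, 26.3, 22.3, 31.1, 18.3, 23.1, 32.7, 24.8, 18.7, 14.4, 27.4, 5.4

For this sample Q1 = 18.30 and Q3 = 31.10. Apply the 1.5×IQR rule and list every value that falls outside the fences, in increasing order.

52.5

IQR = Q3 − Q1 = 31.10 − 18.30 = 12.80.
Lower fence = Q1 − 1.5·IQR = 18.30 − 19.20 = -0.90.
Upper fence = Q3 + 1.5·IQR = 31.10 + 19.20 = 50.30.
52.5 > 50.30 → outlier.
All remaining values lie within [-0.90, 50.30].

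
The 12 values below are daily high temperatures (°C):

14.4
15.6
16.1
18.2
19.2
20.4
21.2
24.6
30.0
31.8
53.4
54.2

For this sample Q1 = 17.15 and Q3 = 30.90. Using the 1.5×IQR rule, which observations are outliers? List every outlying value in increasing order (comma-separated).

IQR = Q3 − Q1 = 30.90 − 17.15 = 13.75.
Lower fence = Q1 − 1.5·IQR = 17.15 − 20.625 = -3.475.
Upper fence = Q3 + 1.5·IQR = 30.90 + 20.625 = 51.525.
53.4 > 51.525 → outlier.
54.2 > 51.525 → outlier.
All remaining values lie within [-3.475, 51.525].

53.4, 54.2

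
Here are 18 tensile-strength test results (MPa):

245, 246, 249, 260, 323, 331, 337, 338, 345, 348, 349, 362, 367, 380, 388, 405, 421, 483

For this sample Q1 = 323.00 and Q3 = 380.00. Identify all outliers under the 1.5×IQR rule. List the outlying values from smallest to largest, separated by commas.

IQR = Q3 − Q1 = 380.00 − 323.00 = 57.00.
Lower fence = Q1 − 1.5·IQR = 323.00 − 85.50 = 237.50.
Upper fence = Q3 + 1.5·IQR = 380.00 + 85.50 = 465.50.
483 > 465.50 → outlier.
All remaining values lie within [237.50, 465.50].

483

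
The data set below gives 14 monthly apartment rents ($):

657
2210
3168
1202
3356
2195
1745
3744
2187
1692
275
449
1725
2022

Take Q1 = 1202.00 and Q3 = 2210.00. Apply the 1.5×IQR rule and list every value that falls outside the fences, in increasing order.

3744

IQR = Q3 − Q1 = 2210.00 − 1202.00 = 1008.00.
Lower fence = Q1 − 1.5·IQR = 1202.00 − 1512.00 = -310.00.
Upper fence = Q3 + 1.5·IQR = 2210.00 + 1512.00 = 3722.00.
3744 > 3722.00 → outlier.
All remaining values lie within [-310.00, 3722.00].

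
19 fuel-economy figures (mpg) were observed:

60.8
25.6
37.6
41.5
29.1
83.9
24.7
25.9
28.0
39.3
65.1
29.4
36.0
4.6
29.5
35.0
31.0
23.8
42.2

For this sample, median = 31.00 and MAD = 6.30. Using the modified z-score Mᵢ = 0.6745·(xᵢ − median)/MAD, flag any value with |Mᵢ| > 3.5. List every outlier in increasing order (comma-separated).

65.1, 83.9

|Mᵢ| > 3.5 ⇔ |xᵢ − 31.00| > 3.5·6.30/0.6745 = 32.69.
So outliers lie outside [-1.69, 63.69].
65.1: M = 3.65 → outlier.
83.9: M = 5.66 → outlier.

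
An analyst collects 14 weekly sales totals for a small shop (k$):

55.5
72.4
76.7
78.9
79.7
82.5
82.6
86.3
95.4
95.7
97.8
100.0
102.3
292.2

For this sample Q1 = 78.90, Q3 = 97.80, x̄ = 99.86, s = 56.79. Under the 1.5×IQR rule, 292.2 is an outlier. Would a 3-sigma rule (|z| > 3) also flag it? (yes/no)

yes

z = (292.2 − 99.86) / 56.79 = 3.39.
|z| = 3.39 > 3.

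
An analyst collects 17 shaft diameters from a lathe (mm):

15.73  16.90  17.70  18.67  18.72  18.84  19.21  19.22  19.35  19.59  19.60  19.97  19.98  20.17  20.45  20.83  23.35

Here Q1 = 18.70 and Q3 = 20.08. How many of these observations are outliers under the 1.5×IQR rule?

2

IQR = 1.38; fences at 18.70 − 2.07 = 16.63 and 20.08 + 2.07 = 22.15.
Outside the cutoffs: 15.73, 23.35.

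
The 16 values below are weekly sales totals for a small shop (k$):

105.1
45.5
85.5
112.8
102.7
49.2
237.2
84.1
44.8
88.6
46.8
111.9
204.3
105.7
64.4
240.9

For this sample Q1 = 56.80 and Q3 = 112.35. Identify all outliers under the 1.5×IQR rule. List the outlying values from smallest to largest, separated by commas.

IQR = Q3 − Q1 = 112.35 − 56.80 = 55.55.
Lower fence = Q1 − 1.5·IQR = 56.80 − 83.325 = -26.525.
Upper fence = Q3 + 1.5·IQR = 112.35 + 83.325 = 195.675.
204.3 > 195.675 → outlier.
237.2 > 195.675 → outlier.
240.9 > 195.675 → outlier.
All remaining values lie within [-26.525, 195.675].

204.3, 237.2, 240.9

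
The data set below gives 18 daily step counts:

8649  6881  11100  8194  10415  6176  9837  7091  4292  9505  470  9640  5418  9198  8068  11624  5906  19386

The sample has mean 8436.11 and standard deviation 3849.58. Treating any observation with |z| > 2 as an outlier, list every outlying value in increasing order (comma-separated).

470, 19386

Cutoffs at x̄ ± 2s: 8436.11 ± 2·3849.58 = [736.95, 16135.27].
470: z = -2.07, |z| > 2 → outlier.
19386: z = 2.84, |z| > 2 → outlier.
Every other value lies within [736.95, 16135.27].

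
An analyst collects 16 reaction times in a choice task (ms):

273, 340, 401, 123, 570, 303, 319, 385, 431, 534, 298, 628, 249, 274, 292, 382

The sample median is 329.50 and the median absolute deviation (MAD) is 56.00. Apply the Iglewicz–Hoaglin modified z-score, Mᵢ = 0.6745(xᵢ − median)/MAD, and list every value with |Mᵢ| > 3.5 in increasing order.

|Mᵢ| > 3.5 ⇔ |xᵢ − 329.50| > 3.5·56.00/0.6745 = 290.59.
So outliers lie outside [38.91, 620.09].
628: M = 3.60 → outlier.

628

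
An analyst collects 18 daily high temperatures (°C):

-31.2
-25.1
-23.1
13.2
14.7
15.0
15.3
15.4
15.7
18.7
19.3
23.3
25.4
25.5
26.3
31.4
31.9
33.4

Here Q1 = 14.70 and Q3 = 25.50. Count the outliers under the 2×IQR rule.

IQR = 10.80; fences at 14.70 − 21.60 = -6.90 and 25.50 + 21.60 = 47.10.
Outside the cutoffs: -31.2, -25.1, -23.1.

3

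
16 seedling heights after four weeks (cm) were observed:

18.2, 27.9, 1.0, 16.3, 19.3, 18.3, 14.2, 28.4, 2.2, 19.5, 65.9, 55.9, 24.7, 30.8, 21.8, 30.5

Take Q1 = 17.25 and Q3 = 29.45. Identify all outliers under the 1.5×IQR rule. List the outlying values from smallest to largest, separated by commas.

55.9, 65.9

IQR = Q3 − Q1 = 29.45 − 17.25 = 12.20.
Lower fence = Q1 − 1.5·IQR = 17.25 − 18.30 = -1.05.
Upper fence = Q3 + 1.5·IQR = 29.45 + 18.30 = 47.75.
55.9 > 47.75 → outlier.
65.9 > 47.75 → outlier.
All remaining values lie within [-1.05, 47.75].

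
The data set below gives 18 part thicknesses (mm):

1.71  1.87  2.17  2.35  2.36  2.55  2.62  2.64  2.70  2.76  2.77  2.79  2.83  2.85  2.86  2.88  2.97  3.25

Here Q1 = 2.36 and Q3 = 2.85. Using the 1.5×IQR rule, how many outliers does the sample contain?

IQR = 0.49; fences at 2.36 − 0.735 = 1.625 and 2.85 + 0.735 = 3.585.
Every value lies within the cutoffs.

0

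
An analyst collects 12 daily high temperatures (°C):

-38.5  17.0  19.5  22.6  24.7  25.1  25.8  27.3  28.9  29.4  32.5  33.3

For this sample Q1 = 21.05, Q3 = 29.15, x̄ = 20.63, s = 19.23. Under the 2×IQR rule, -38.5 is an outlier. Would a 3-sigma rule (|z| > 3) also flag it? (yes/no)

z = (-38.5 − 20.63) / 19.23 = -3.07.
|z| = 3.07 > 3.

yes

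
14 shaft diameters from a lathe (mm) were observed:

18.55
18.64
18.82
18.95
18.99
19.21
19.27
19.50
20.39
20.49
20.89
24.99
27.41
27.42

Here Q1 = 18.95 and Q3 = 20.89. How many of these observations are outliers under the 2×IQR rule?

IQR = 1.94; fences at 18.95 − 3.88 = 15.07 and 20.89 + 3.88 = 24.77.
Outside the cutoffs: 24.99, 27.41, 27.42.

3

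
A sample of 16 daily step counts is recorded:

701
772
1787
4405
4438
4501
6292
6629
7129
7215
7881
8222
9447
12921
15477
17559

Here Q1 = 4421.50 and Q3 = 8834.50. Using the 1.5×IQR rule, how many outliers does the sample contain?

2

IQR = 4413.00; fences at 4421.50 − 6619.50 = -2198.00 and 8834.50 + 6619.50 = 15454.00.
Outside the cutoffs: 15477, 17559.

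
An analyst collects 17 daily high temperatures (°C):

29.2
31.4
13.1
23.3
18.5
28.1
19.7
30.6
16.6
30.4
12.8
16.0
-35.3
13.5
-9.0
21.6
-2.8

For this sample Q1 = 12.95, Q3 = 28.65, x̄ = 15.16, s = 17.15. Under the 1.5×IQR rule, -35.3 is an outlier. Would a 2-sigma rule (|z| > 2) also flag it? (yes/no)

z = (-35.3 − 15.16) / 17.15 = -2.94.
|z| = 2.94 > 2.

yes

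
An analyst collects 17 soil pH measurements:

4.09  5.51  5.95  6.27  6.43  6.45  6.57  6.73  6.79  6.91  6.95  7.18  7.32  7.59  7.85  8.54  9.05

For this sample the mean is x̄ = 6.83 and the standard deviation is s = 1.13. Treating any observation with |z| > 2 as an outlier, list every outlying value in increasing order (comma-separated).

4.09

Cutoffs at x̄ ± 2s: 6.83 ± 2·1.13 = [4.57, 9.09].
4.09: z = -2.42, |z| > 2 → outlier.
Every other value lies within [4.57, 9.09].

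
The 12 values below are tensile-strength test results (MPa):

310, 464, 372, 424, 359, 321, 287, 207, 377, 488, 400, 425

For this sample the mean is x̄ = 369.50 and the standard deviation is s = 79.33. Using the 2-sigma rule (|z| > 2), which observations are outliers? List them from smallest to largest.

Cutoffs at x̄ ± 2s: 369.50 ± 2·79.33 = [210.84, 528.16].
207: z = -2.05, |z| > 2 → outlier.
Every other value lies within [210.84, 528.16].

207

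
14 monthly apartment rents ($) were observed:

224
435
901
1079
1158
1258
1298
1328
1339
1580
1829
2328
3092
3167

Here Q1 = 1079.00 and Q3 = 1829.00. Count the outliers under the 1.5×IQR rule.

IQR = 750.00; fences at 1079.00 − 1125.00 = -46.00 and 1829.00 + 1125.00 = 2954.00.
Outside the cutoffs: 3092, 3167.

2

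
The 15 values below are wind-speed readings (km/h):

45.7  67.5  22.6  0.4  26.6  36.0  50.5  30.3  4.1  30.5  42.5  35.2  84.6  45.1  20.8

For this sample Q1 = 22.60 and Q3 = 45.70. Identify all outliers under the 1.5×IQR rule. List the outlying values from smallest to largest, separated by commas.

IQR = Q3 − Q1 = 45.70 − 22.60 = 23.10.
Lower fence = Q1 − 1.5·IQR = 22.60 − 34.65 = -12.05.
Upper fence = Q3 + 1.5·IQR = 45.70 + 34.65 = 80.35.
84.6 > 80.35 → outlier.
All remaining values lie within [-12.05, 80.35].

84.6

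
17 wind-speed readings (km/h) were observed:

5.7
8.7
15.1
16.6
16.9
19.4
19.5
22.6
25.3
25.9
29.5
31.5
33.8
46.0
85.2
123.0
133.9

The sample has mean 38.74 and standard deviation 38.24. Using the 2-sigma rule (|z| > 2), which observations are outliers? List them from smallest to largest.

Cutoffs at x̄ ± 2s: 38.74 ± 2·38.24 = [-37.74, 115.22].
123.0: z = 2.20, |z| > 2 → outlier.
133.9: z = 2.49, |z| > 2 → outlier.
Every other value lies within [-37.74, 115.22].

123.0, 133.9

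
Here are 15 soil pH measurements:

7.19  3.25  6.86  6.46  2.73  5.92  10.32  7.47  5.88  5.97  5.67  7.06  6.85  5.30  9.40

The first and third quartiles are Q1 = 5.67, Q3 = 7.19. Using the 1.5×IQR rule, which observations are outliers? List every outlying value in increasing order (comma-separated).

IQR = Q3 − Q1 = 7.19 − 5.67 = 1.52.
Lower fence = Q1 − 1.5·IQR = 5.67 − 2.28 = 3.39.
Upper fence = Q3 + 1.5·IQR = 7.19 + 2.28 = 9.47.
2.73 < 3.39 → outlier.
3.25 < 3.39 → outlier.
10.32 > 9.47 → outlier.
All remaining values lie within [3.39, 9.47].

2.73, 3.25, 10.32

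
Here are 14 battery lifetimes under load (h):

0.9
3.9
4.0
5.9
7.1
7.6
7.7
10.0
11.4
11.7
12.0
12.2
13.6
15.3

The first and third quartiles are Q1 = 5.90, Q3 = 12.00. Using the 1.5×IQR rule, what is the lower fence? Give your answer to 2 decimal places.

IQR = Q3 − Q1 = 12.00 − 5.90 = 6.10.
Lower fence = Q1 − 1.5·IQR = 5.90 − 9.15 = -3.25.
Upper fence = Q3 + 1.5·IQR = 12.00 + 9.15 = 21.15.

-3.25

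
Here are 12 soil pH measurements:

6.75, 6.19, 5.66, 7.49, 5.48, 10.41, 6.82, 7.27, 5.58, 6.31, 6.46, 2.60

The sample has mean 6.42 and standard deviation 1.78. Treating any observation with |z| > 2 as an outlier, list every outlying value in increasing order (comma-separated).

Cutoffs at x̄ ± 2s: 6.42 ± 2·1.78 = [2.86, 9.98].
2.60: z = -2.15, |z| > 2 → outlier.
10.41: z = 2.24, |z| > 2 → outlier.
Every other value lies within [2.86, 9.98].

2.60, 10.41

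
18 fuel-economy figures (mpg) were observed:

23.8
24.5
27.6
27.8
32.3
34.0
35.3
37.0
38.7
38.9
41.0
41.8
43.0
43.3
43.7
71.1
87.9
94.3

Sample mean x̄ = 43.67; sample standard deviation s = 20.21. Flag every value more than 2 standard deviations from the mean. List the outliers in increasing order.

87.9, 94.3

Cutoffs at x̄ ± 2s: 43.67 ± 2·20.21 = [3.25, 84.09].
87.9: z = 2.19, |z| > 2 → outlier.
94.3: z = 2.51, |z| > 2 → outlier.
Every other value lies within [3.25, 84.09].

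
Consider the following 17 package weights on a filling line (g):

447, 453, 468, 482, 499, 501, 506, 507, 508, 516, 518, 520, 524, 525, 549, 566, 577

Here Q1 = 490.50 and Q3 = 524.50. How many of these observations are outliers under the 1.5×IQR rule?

1

IQR = 34.00; fences at 490.50 − 51.00 = 439.50 and 524.50 + 51.00 = 575.50.
Outside the cutoffs: 577.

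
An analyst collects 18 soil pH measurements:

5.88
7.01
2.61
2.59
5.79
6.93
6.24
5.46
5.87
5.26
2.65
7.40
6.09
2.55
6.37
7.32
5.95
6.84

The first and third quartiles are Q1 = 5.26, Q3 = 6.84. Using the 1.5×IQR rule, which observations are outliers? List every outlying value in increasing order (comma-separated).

2.55, 2.59, 2.61, 2.65

IQR = Q3 − Q1 = 6.84 − 5.26 = 1.58.
Lower fence = Q1 − 1.5·IQR = 5.26 − 2.37 = 2.89.
Upper fence = Q3 + 1.5·IQR = 6.84 + 2.37 = 9.21.
2.55 < 2.89 → outlier.
2.59 < 2.89 → outlier.
2.61 < 2.89 → outlier.
2.65 < 2.89 → outlier.
All remaining values lie within [2.89, 9.21].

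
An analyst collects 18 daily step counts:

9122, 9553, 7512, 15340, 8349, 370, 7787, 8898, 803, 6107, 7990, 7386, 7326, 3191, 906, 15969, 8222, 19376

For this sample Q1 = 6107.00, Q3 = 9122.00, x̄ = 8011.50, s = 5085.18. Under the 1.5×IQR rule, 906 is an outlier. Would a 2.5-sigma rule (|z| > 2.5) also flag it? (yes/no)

z = (906 − 8011.50) / 5085.18 = -1.40.
|z| = 1.40 ≤ 2.5.

no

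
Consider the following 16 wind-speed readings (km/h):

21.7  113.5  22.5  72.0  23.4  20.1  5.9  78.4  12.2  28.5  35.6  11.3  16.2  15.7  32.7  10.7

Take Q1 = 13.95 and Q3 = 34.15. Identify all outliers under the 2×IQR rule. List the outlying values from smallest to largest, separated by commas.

78.4, 113.5

IQR = Q3 − Q1 = 34.15 − 13.95 = 20.20.
Lower fence = Q1 − 2·IQR = 13.95 − 40.40 = -26.45.
Upper fence = Q3 + 2·IQR = 34.15 + 40.40 = 74.55.
78.4 > 74.55 → outlier.
113.5 > 74.55 → outlier.
All remaining values lie within [-26.45, 74.55].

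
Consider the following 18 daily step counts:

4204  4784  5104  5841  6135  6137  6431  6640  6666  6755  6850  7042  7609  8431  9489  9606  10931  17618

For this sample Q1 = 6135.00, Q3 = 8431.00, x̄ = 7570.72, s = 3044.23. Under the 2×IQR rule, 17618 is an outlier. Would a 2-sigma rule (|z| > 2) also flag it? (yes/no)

yes

z = (17618 − 7570.72) / 3044.23 = 3.30.
|z| = 3.30 > 2.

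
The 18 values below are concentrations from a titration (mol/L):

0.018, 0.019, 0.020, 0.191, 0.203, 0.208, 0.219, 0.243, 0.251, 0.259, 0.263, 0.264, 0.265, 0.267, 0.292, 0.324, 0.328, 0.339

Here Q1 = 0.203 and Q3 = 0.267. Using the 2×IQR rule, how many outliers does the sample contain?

3

IQR = 0.064; fences at 0.203 − 0.128 = 0.075 and 0.267 + 0.128 = 0.395.
Outside the cutoffs: 0.018, 0.019, 0.020.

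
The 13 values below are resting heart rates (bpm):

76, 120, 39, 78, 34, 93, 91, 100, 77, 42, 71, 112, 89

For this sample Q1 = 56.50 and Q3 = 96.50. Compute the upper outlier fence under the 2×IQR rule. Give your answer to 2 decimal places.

IQR = Q3 − Q1 = 96.50 − 56.50 = 40.00.
Lower fence = Q1 − 2·IQR = 56.50 − 80.00 = -23.50.
Upper fence = Q3 + 2·IQR = 96.50 + 80.00 = 176.50.

176.50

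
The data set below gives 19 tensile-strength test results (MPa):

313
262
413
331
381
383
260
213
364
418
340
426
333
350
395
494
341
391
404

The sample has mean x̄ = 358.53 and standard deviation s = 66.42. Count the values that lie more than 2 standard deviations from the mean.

Cutoffs: x̄ ± 2s = [225.69, 491.37].
Outside the cutoffs: 213, 494.

2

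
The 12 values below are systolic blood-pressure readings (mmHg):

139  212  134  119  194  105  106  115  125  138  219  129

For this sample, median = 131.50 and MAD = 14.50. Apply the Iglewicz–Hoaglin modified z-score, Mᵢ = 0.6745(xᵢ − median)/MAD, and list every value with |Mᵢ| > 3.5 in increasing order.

212, 219

|Mᵢ| > 3.5 ⇔ |xᵢ − 131.50| > 3.5·14.50/0.6745 = 75.24.
So outliers lie outside [56.26, 206.74].
212: M = 3.74 → outlier.
219: M = 4.07 → outlier.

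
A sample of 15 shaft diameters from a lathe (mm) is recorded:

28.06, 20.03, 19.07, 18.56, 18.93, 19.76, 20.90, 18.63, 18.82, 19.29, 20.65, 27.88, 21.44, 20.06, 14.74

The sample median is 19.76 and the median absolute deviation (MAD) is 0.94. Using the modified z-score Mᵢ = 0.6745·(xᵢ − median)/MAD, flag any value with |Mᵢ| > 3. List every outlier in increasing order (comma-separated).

14.74, 27.88, 28.06

|Mᵢ| > 3 ⇔ |xᵢ − 19.76| > 3·0.94/0.6745 = 4.18.
So outliers lie outside [15.58, 23.94].
14.74: M = -3.60 → outlier.
27.88: M = 5.83 → outlier.
28.06: M = 5.96 → outlier.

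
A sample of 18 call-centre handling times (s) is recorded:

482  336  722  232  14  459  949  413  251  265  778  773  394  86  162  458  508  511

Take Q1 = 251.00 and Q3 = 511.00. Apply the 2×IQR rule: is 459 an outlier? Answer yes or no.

IQR = Q3 − Q1 = 511.00 − 251.00 = 260.00.
Lower fence = Q1 − 2·IQR = 251.00 − 520.00 = -269.00.
Upper fence = Q3 + 2·IQR = 511.00 + 520.00 = 1031.00.
459 lies within [-269.00, 1031.00].

no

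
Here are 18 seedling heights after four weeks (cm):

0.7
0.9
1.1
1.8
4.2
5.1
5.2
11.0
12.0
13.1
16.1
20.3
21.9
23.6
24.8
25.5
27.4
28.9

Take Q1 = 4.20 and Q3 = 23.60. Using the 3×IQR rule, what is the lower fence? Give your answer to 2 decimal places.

IQR = Q3 − Q1 = 23.60 − 4.20 = 19.40.
Lower fence = Q1 − 3·IQR = 4.20 − 58.20 = -54.00.
Upper fence = Q3 + 3·IQR = 23.60 + 58.20 = 81.80.

-54.00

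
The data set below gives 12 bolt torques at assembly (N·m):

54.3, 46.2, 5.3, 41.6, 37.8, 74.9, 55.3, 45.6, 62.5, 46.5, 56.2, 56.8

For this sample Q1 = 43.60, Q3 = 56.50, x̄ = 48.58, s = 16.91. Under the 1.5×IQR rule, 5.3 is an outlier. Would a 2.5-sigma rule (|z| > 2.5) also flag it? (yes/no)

z = (5.3 − 48.58) / 16.91 = -2.56.
|z| = 2.56 > 2.5.

yes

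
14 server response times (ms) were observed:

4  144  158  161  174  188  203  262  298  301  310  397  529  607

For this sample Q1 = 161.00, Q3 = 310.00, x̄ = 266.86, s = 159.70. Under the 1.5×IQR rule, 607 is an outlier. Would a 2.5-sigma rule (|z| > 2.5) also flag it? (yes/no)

no

z = (607 − 266.86) / 159.70 = 2.13.
|z| = 2.13 ≤ 2.5.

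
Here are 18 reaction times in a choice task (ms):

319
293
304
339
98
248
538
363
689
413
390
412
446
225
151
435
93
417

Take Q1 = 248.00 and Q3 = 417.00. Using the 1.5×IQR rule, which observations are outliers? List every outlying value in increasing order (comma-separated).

689

IQR = Q3 − Q1 = 417.00 − 248.00 = 169.00.
Lower fence = Q1 − 1.5·IQR = 248.00 − 253.50 = -5.50.
Upper fence = Q3 + 1.5·IQR = 417.00 + 253.50 = 670.50.
689 > 670.50 → outlier.
All remaining values lie within [-5.50, 670.50].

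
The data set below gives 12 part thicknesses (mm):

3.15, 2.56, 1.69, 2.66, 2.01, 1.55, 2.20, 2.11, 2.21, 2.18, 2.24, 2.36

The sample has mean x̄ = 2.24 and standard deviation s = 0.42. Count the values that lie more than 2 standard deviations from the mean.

1

Cutoffs: x̄ ± 2s = [1.40, 3.08].
Outside the cutoffs: 3.15.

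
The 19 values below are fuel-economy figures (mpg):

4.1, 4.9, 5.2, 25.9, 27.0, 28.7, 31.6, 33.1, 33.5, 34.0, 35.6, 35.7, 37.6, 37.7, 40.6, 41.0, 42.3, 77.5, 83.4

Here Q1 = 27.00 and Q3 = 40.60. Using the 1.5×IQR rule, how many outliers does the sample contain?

5

IQR = 13.60; fences at 27.00 − 20.40 = 6.60 and 40.60 + 20.40 = 61.00.
Outside the cutoffs: 4.1, 4.9, 5.2, 77.5, 83.4.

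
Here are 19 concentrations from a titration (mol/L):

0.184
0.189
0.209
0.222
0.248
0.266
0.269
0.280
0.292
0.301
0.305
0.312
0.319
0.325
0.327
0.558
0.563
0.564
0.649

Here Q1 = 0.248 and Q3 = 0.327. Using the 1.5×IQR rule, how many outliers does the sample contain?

IQR = 0.079; fences at 0.248 − 0.1185 = 0.1295 and 0.327 + 0.1185 = 0.4455.
Outside the cutoffs: 0.558, 0.563, 0.564, 0.649.

4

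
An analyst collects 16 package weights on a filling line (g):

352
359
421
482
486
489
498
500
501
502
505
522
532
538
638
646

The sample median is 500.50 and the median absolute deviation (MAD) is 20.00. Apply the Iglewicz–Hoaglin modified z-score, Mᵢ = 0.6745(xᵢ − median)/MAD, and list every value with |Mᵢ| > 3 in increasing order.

352, 359, 638, 646

|Mᵢ| > 3 ⇔ |xᵢ − 500.50| > 3·20.00/0.6745 = 88.95.
So outliers lie outside [411.55, 589.45].
352: M = -5.01 → outlier.
359: M = -4.77 → outlier.
638: M = 4.64 → outlier.
646: M = 4.91 → outlier.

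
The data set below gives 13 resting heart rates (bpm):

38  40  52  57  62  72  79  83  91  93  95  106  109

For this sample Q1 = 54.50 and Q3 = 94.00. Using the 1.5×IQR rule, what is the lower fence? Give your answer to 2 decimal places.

IQR = Q3 − Q1 = 94.00 − 54.50 = 39.50.
Lower fence = Q1 − 1.5·IQR = 54.50 − 59.25 = -4.75.
Upper fence = Q3 + 1.5·IQR = 94.00 + 59.25 = 153.25.

-4.75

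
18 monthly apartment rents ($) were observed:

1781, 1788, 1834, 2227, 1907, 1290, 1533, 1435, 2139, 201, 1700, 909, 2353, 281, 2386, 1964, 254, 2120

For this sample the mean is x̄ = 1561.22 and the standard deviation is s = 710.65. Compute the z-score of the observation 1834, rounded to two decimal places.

z = (1834 − 1561.22) / 710.65 = 0.38.

0.38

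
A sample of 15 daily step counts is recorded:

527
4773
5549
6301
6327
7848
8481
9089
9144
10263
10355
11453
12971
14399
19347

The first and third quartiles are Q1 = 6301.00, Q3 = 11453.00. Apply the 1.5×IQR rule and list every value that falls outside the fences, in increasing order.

19347

IQR = Q3 − Q1 = 11453.00 − 6301.00 = 5152.00.
Lower fence = Q1 − 1.5·IQR = 6301.00 − 7728.00 = -1427.00.
Upper fence = Q3 + 1.5·IQR = 11453.00 + 7728.00 = 19181.00.
19347 > 19181.00 → outlier.
All remaining values lie within [-1427.00, 19181.00].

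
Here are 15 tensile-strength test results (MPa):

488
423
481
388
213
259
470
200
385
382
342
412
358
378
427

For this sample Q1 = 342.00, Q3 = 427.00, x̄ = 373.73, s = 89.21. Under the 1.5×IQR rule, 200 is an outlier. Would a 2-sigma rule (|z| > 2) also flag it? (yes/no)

no

z = (200 − 373.73) / 89.21 = -1.95.
|z| = 1.95 ≤ 2.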